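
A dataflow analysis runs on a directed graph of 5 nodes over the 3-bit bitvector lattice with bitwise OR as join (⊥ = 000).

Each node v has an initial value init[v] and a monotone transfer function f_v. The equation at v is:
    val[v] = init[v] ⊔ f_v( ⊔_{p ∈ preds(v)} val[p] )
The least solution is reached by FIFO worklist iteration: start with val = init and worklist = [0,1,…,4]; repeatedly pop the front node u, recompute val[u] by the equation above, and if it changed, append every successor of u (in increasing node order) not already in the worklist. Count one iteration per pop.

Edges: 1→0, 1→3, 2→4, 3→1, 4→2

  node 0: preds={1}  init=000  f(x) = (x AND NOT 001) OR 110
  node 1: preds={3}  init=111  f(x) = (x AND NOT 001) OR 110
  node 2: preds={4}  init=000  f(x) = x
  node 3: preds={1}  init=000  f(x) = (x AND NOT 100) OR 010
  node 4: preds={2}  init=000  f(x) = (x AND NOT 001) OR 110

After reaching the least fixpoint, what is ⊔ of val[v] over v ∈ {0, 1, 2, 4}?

111

Worklist (8 pops):
  #1 pop 0: in=111 → 110 (was 000); enqueue []
  #2 pop 1: in=000 → 111 (no change)
  #3 pop 2: in=000 → 000 (no change)
  #4 pop 3: in=111 → 011 (was 000); enqueue [1]
  #5 pop 4: in=000 → 110 (was 000); enqueue [2]
  #6 pop 1: in=011 → 111 (no change)
  #7 pop 2: in=110 → 110 (was 000); enqueue [4]
  #8 pop 4: in=110 → 110 (no change)

Fixpoint:
  val[0] = 110
  val[1] = 111
  val[2] = 110
  val[3] = 011
  val[4] = 110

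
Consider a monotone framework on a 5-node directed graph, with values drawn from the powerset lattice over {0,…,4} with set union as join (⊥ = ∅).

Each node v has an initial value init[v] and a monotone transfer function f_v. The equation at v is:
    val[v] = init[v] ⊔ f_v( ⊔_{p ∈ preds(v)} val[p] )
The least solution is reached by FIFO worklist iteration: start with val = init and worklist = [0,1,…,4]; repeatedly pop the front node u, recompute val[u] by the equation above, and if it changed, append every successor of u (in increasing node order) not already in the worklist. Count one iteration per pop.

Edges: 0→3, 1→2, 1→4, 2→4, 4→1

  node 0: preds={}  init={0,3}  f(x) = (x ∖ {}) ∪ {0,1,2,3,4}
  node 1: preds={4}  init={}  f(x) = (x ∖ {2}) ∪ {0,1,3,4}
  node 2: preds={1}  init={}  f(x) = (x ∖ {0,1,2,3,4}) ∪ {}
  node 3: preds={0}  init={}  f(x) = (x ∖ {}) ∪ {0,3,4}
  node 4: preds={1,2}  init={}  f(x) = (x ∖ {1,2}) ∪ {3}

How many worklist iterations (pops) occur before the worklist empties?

6

Iteration log — 6 steps:
  step 1. node 0  ⊔preds={}  new={0,1,2,3,4}  old={0,3}  +wl: 
  step 2. node 1  ⊔preds={}  new={0,1,3,4}  old={}  +wl: 
  step 3. node 2  ⊔preds={0,1,3,4}  new={}  stable
  step 4. node 3  ⊔preds={0,1,2,3,4}  new={0,1,2,3,4}  old={}  +wl: 
  step 5. node 4  ⊔preds={0,1,3,4}  new={0,3,4}  old={}  +wl: 1
  step 6. node 1  ⊔preds={0,3,4}  new={0,1,3,4}  stable

Least fixpoint reached:
  node 0: {0,1,2,3,4}
  node 1: {0,1,3,4}
  node 2: {}
  node 3: {0,1,2,3,4}
  node 4: {0,3,4}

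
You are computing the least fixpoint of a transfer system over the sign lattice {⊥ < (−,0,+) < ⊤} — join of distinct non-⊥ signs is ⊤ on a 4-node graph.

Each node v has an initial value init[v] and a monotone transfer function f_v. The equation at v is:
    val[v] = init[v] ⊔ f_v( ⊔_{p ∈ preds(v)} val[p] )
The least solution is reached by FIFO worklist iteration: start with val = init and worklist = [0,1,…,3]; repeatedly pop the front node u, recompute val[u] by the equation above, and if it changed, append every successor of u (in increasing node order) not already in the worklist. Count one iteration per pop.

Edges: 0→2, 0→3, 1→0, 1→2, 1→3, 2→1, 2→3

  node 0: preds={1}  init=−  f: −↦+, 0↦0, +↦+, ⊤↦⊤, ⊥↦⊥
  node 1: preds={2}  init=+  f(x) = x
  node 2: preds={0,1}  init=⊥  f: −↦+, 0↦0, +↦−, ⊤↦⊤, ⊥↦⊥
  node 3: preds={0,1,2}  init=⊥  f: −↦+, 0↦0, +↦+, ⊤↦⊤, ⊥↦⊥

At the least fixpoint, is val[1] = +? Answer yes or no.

Worklist (8 pops):
  #1 pop 0: in=+ → ⊤ (was −); enqueue []
  #2 pop 1: in=⊥ → + (no change)
  #3 pop 2: in=⊤ → ⊤ (was ⊥); enqueue [1]
  #4 pop 3: in=⊤ → ⊤ (was ⊥); enqueue []
  #5 pop 1: in=⊤ → ⊤ (was +); enqueue [0,2,3]
  #6 pop 0: in=⊤ → ⊤ (no change)
  #7 pop 2: in=⊤ → ⊤ (no change)
  #8 pop 3: in=⊤ → ⊤ (no change)

Fixpoint:
  val[0] = ⊤
  val[1] = ⊤
  val[2] = ⊤
  val[3] = ⊤

no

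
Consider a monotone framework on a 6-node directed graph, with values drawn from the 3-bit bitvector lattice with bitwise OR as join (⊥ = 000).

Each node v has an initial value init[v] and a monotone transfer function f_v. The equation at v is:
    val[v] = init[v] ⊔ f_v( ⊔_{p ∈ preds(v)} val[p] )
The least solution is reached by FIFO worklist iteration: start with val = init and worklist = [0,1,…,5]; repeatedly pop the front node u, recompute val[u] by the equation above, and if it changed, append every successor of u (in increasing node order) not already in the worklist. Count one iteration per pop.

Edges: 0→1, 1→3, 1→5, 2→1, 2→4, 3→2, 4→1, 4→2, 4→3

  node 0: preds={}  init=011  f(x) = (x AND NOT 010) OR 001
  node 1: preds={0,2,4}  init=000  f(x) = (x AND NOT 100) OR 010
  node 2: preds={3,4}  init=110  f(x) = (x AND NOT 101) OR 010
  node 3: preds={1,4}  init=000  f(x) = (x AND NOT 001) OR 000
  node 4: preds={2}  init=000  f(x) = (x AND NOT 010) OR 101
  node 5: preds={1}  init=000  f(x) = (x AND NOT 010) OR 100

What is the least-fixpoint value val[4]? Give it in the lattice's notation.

Iteration log — 10 steps:
  step 1. node 0  ⊔preds=000  new=011  stable
  step 2. node 1  ⊔preds=111  new=011  old=000  +wl: 
  step 3. node 2  ⊔preds=000  new=110  stable
  step 4. node 3  ⊔preds=011  new=010  old=000  +wl: 2
  step 5. node 4  ⊔preds=110  new=101  old=000  +wl: 1,3
  step 6. node 5  ⊔preds=011  new=101  old=000  +wl: 
  step 7. node 2  ⊔preds=111  new=110  stable
  step 8. node 1  ⊔preds=111  new=011  stable
  step 9. node 3  ⊔preds=111  new=110  old=010  +wl: 2
  step 10. node 2  ⊔preds=111  new=110  stable

Least fixpoint reached:
  node 0: 011
  node 1: 011
  node 2: 110
  node 3: 110
  node 4: 101
  node 5: 101

101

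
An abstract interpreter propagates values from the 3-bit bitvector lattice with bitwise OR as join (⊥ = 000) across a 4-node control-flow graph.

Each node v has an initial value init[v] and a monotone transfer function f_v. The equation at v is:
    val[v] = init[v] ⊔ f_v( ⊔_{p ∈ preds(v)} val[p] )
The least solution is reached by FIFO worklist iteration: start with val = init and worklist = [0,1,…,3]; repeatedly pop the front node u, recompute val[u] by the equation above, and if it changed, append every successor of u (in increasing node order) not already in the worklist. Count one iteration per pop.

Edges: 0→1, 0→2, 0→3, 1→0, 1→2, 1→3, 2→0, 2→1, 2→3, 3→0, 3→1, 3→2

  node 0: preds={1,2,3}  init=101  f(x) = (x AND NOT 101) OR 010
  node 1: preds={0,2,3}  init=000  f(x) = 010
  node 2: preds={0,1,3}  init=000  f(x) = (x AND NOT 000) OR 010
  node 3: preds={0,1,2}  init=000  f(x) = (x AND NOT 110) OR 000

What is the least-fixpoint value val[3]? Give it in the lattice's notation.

Iteration log — 7 steps:
  step 1. node 0  ⊔preds=000  new=111  old=101  +wl: 
  step 2. node 1  ⊔preds=111  new=010  old=000  +wl: 0
  step 3. node 2  ⊔preds=111  new=111  old=000  +wl: 1
  step 4. node 3  ⊔preds=111  new=001  old=000  +wl: 2
  step 5. node 0  ⊔preds=111  new=111  stable
  step 6. node 1  ⊔preds=111  new=010  stable
  step 7. node 2  ⊔preds=111  new=111  stable

Least fixpoint reached:
  node 0: 111
  node 1: 010
  node 2: 111
  node 3: 001

001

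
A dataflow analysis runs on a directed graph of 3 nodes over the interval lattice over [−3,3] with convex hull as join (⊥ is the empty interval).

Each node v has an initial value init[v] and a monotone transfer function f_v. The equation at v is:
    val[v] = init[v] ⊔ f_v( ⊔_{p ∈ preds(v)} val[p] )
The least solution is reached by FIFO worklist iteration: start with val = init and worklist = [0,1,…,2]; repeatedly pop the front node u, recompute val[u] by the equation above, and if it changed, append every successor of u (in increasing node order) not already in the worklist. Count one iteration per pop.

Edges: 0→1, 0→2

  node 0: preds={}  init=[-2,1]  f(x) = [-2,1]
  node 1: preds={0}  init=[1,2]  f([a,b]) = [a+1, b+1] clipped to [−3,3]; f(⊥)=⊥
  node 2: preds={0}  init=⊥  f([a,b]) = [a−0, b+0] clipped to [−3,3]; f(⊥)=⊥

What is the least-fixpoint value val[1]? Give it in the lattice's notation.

Trace (3 dequeues):
  [1] u=0 | in ⊥ | out [-2,1] | ==
  [2] u=1 | in [-2,1] | out [-1,2] | prev [1,2] | push {}
  [3] u=2 | in [-2,1] | out [-2,1] | prev ⊥ | push {}

Converged values:
  [0] [-2,1]
  [1] [-1,2]
  [2] [-2,1]

[-1,2]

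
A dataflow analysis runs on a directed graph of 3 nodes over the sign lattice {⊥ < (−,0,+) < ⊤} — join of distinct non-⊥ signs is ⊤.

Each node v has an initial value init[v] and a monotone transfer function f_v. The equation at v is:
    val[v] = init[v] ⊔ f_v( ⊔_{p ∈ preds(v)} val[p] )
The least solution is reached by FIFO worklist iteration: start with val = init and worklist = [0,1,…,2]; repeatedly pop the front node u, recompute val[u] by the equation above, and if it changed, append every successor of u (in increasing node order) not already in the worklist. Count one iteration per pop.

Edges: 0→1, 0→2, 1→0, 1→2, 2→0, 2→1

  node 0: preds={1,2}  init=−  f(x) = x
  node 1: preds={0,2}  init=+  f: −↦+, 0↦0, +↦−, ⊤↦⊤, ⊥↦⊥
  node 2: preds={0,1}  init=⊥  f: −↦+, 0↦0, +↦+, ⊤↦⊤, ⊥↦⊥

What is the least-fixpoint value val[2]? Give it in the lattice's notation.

⊤

Iteration log — 5 steps:
  step 1. node 0  ⊔preds=+  new=⊤  old=−  +wl: 
  step 2. node 1  ⊔preds=⊤  new=⊤  old=+  +wl: 0
  step 3. node 2  ⊔preds=⊤  new=⊤  old=⊥  +wl: 1
  step 4. node 0  ⊔preds=⊤  new=⊤  stable
  step 5. node 1  ⊔preds=⊤  new=⊤  stable

Least fixpoint reached:
  node 0: ⊤
  node 1: ⊤
  node 2: ⊤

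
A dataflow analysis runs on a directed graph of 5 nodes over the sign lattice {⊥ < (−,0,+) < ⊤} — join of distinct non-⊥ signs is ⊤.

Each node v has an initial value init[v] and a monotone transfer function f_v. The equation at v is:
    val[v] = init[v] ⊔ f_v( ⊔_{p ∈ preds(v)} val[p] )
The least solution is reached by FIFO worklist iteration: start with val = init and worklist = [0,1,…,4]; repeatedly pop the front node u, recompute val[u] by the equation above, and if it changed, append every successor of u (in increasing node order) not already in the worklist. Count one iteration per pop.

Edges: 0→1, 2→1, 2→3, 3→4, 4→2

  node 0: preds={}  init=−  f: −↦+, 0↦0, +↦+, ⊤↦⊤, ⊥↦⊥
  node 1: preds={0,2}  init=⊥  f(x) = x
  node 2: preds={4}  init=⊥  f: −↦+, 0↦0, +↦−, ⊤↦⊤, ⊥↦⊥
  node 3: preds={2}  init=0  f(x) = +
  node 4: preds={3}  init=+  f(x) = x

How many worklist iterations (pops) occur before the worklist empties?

9

Trace (9 dequeues):
  [1] u=0 | in ⊥ | out − | ==
  [2] u=1 | in − | out − | prev ⊥ | push {}
  [3] u=2 | in + | out − | prev ⊥ | push {1}
  [4] u=3 | in − | out ⊤ | prev 0 | push {}
  [5] u=4 | in ⊤ | out ⊤ | prev + | push {2}
  [6] u=1 | in − | out − | ==
  [7] u=2 | in ⊤ | out ⊤ | prev − | push {1,3}
  [8] u=1 | in ⊤ | out ⊤ | prev − | push {}
  [9] u=3 | in ⊤ | out ⊤ | ==

Converged values:
  [0] −
  [1] ⊤
  [2] ⊤
  [3] ⊤
  [4] ⊤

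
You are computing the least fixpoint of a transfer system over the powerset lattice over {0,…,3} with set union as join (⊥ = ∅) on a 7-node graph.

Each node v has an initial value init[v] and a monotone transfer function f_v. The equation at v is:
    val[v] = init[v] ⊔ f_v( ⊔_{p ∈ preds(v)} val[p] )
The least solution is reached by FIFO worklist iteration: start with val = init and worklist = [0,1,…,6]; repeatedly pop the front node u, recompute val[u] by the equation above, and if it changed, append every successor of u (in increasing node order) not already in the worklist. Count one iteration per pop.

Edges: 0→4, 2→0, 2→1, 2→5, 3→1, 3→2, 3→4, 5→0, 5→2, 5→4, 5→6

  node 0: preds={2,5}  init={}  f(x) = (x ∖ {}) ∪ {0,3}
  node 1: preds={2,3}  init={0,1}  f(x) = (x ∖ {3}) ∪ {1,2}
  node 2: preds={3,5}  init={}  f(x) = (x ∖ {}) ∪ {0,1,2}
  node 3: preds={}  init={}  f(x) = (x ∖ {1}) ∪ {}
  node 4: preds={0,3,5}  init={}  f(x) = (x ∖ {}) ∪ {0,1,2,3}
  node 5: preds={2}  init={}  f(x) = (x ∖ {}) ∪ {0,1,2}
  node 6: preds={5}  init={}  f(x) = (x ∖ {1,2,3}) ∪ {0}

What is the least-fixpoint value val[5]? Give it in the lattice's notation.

Iteration log — 11 steps:
  step 1. node 0  ⊔preds={}  new={0,3}  old={}  +wl: 
  step 2. node 1  ⊔preds={}  new={0,1,2}  old={0,1}  +wl: 
  step 3. node 2  ⊔preds={}  new={0,1,2}  old={}  +wl: 0,1
  step 4. node 3  ⊔preds={}  new={}  stable
  step 5. node 4  ⊔preds={0,3}  new={0,1,2,3}  old={}  +wl: 
  step 6. node 5  ⊔preds={0,1,2}  new={0,1,2}  old={}  +wl: 2,4
  step 7. node 6  ⊔preds={0,1,2}  new={0}  old={}  +wl: 
  step 8. node 0  ⊔preds={0,1,2}  new={0,1,2,3}  old={0,3}  +wl: 
  step 9. node 1  ⊔preds={0,1,2}  new={0,1,2}  stable
  step 10. node 2  ⊔preds={0,1,2}  new={0,1,2}  stable
  step 11. node 4  ⊔preds={0,1,2,3}  new={0,1,2,3}  stable

Least fixpoint reached:
  node 0: {0,1,2,3}
  node 1: {0,1,2}
  node 2: {0,1,2}
  node 3: {}
  node 4: {0,1,2,3}
  node 5: {0,1,2}
  node 6: {0}

{0,1,2}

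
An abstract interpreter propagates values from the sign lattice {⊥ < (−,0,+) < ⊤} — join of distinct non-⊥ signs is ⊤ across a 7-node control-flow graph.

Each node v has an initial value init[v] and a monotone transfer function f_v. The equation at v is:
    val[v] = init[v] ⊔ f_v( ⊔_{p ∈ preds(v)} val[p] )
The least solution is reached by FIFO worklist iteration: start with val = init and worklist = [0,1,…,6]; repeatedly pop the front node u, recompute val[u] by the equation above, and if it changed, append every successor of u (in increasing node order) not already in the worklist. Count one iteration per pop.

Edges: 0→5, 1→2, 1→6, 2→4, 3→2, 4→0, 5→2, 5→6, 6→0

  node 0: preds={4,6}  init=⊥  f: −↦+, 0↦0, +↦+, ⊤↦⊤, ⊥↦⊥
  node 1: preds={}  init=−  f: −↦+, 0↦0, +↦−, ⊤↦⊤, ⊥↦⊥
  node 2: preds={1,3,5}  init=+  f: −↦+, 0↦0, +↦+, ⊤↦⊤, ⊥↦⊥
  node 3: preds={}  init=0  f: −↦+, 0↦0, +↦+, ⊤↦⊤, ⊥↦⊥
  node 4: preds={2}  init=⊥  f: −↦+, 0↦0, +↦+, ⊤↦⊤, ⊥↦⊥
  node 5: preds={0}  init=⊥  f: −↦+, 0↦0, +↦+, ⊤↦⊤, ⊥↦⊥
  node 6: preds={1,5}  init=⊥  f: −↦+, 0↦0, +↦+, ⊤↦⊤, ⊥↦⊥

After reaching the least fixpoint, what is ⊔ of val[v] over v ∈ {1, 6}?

⊤

Worklist (12 pops):
  #1 pop 0: in=⊥ → ⊥ (no change)
  #2 pop 1: in=⊥ → − (no change)
  #3 pop 2: in=⊤ → ⊤ (was +); enqueue []
  #4 pop 3: in=⊥ → 0 (no change)
  #5 pop 4: in=⊤ → ⊤ (was ⊥); enqueue [0]
  #6 pop 5: in=⊥ → ⊥ (no change)
  #7 pop 6: in=− → + (was ⊥); enqueue []
  #8 pop 0: in=⊤ → ⊤ (was ⊥); enqueue [5]
  #9 pop 5: in=⊤ → ⊤ (was ⊥); enqueue [2,6]
  #10 pop 2: in=⊤ → ⊤ (no change)
  #11 pop 6: in=⊤ → ⊤ (was +); enqueue [0]
  #12 pop 0: in=⊤ → ⊤ (no change)

Fixpoint:
  val[0] = ⊤
  val[1] = −
  val[2] = ⊤
  val[3] = 0
  val[4] = ⊤
  val[5] = ⊤
  val[6] = ⊤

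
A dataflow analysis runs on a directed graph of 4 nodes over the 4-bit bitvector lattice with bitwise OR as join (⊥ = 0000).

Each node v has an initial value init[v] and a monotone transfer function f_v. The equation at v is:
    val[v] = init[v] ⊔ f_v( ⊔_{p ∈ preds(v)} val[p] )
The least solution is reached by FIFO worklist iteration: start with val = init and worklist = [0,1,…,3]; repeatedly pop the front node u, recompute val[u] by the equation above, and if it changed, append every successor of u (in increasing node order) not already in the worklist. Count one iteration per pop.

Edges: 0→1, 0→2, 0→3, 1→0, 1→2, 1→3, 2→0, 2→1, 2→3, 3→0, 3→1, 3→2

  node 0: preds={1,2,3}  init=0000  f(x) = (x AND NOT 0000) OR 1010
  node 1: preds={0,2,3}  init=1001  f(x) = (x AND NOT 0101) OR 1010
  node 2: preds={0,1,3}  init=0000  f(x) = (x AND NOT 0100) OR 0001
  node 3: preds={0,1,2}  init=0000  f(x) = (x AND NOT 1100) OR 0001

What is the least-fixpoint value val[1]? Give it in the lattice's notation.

Iteration log — 7 steps:
  step 1. node 0  ⊔preds=1001  new=1011  old=0000  +wl: 
  step 2. node 1  ⊔preds=1011  new=1011  old=1001  +wl: 0
  step 3. node 2  ⊔preds=1011  new=1011  old=0000  +wl: 1
  step 4. node 3  ⊔preds=1011  new=0011  old=0000  +wl: 2
  step 5. node 0  ⊔preds=1011  new=1011  stable
  step 6. node 1  ⊔preds=1011  new=1011  stable
  step 7. node 2  ⊔preds=1011  new=1011  stable

Least fixpoint reached:
  node 0: 1011
  node 1: 1011
  node 2: 1011
  node 3: 0011

1011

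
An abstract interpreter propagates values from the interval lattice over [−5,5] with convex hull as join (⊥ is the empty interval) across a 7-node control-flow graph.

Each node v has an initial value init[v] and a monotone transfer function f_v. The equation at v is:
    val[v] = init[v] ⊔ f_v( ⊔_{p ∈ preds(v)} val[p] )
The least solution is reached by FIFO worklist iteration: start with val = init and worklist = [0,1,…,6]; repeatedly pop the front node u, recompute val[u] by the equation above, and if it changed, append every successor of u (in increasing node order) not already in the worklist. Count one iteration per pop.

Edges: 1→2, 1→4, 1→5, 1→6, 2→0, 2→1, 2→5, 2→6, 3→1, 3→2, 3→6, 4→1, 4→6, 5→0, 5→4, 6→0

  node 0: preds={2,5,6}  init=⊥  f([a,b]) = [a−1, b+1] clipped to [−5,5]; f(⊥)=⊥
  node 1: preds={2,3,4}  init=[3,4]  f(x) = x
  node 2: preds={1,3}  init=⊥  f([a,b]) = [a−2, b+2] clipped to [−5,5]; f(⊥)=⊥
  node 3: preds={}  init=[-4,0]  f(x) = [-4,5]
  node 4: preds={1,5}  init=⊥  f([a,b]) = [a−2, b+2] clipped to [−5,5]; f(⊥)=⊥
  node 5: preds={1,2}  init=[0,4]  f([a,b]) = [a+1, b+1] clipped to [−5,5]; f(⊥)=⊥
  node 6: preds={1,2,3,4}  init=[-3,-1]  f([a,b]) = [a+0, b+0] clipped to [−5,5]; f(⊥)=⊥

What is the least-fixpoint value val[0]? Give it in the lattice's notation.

Worklist (13 pops):
  #1 pop 0: in=[-3,4] → [-4,5] (was ⊥); enqueue []
  #2 pop 1: in=[-4,0] → [-4,4] (was [3,4]); enqueue []
  #3 pop 2: in=[-4,4] → [-5,5] (was ⊥); enqueue [0,1]
  #4 pop 3: in=⊥ → [-4,5] (was [-4,0]); enqueue [2]
  #5 pop 4: in=[-4,4] → [-5,5] (was ⊥); enqueue []
  #6 pop 5: in=[-5,5] → [-4,5] (was [0,4]); enqueue [4]
  #7 pop 6: in=[-5,5] → [-5,5] (was [-3,-1]); enqueue []
  #8 pop 0: in=[-5,5] → [-5,5] (was [-4,5]); enqueue []
  #9 pop 1: in=[-5,5] → [-5,5] (was [-4,4]); enqueue [5,6]
  #10 pop 2: in=[-5,5] → [-5,5] (no change)
  #11 pop 4: in=[-5,5] → [-5,5] (no change)
  #12 pop 5: in=[-5,5] → [-4,5] (no change)
  #13 pop 6: in=[-5,5] → [-5,5] (no change)

Fixpoint:
  val[0] = [-5,5]
  val[1] = [-5,5]
  val[2] = [-5,5]
  val[3] = [-4,5]
  val[4] = [-5,5]
  val[5] = [-4,5]
  val[6] = [-5,5]

[-5,5]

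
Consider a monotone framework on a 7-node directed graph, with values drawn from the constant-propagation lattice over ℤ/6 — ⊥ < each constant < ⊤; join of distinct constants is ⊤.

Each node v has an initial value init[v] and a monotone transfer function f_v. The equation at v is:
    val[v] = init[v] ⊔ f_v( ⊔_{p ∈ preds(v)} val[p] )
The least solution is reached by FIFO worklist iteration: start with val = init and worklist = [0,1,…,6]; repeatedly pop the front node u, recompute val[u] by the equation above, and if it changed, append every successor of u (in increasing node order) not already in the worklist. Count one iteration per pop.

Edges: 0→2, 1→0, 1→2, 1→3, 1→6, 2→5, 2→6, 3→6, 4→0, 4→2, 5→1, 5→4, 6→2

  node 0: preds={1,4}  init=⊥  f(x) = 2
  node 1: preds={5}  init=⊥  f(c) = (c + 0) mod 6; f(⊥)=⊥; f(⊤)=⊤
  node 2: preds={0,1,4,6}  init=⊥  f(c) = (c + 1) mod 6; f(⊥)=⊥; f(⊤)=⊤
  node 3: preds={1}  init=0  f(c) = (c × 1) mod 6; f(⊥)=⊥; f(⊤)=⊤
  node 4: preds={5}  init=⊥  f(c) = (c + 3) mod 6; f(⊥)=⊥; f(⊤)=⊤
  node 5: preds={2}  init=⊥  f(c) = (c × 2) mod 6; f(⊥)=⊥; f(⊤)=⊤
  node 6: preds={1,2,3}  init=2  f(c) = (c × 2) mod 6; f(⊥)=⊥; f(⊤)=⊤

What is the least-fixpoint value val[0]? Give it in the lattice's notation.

Trace (20 dequeues):
  [1] u=0 | in ⊥ | out 2 | prev ⊥ | push {}
  [2] u=1 | in ⊥ | out ⊥ | ==
  [3] u=2 | in 2 | out 3 | prev ⊥ | push {}
  [4] u=3 | in ⊥ | out 0 | ==
  [5] u=4 | in ⊥ | out ⊥ | ==
  [6] u=5 | in 3 | out 0 | prev ⊥ | push {1,4}
  [7] u=6 | in ⊤ | out ⊤ | prev 2 | push {2}
  [8] u=1 | in 0 | out 0 | prev ⊥ | push {0,3,6}
  [9] u=4 | in 0 | out 3 | prev ⊥ | push {}
  [10] u=2 | in ⊤ | out ⊤ | prev 3 | push {5}
  [11] u=0 | in ⊤ | out 2 | ==
  [12] u=3 | in 0 | out 0 | ==
  [13] u=6 | in ⊤ | out ⊤ | ==
  [14] u=5 | in ⊤ | out ⊤ | prev 0 | push {1,4}
  [15] u=1 | in ⊤ | out ⊤ | prev 0 | push {0,2,3,6}
  [16] u=4 | in ⊤ | out ⊤ | prev 3 | push {}
  [17] u=0 | in ⊤ | out 2 | ==
  [18] u=2 | in ⊤ | out ⊤ | ==
  [19] u=3 | in ⊤ | out ⊤ | prev 0 | push {}
  [20] u=6 | in ⊤ | out ⊤ | ==

Converged values:
  [0] 2
  [1] ⊤
  [2] ⊤
  [3] ⊤
  [4] ⊤
  [5] ⊤
  [6] ⊤

2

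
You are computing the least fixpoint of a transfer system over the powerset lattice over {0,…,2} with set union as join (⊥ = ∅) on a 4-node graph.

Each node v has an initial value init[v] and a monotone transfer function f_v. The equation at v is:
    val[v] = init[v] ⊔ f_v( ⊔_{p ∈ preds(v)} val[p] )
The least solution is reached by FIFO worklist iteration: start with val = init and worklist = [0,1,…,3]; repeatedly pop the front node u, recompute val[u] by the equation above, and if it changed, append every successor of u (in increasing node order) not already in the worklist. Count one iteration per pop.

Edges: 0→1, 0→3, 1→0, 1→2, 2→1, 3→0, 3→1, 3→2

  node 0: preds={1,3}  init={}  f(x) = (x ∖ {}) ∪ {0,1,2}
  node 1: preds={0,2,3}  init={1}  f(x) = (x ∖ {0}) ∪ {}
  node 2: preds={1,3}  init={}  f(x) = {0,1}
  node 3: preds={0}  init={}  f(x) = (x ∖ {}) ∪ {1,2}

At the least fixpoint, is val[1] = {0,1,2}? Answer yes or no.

Worklist (7 pops):
  #1 pop 0: in={1} → {0,1,2} (was {}); enqueue []
  #2 pop 1: in={0,1,2} → {1,2} (was {1}); enqueue [0]
  #3 pop 2: in={1,2} → {0,1} (was {}); enqueue [1]
  #4 pop 3: in={0,1,2} → {0,1,2} (was {}); enqueue [2]
  #5 pop 0: in={0,1,2} → {0,1,2} (no change)
  #6 pop 1: in={0,1,2} → {1,2} (no change)
  #7 pop 2: in={0,1,2} → {0,1} (no change)

Fixpoint:
  val[0] = {0,1,2}
  val[1] = {1,2}
  val[2] = {0,1}
  val[3] = {0,1,2}

no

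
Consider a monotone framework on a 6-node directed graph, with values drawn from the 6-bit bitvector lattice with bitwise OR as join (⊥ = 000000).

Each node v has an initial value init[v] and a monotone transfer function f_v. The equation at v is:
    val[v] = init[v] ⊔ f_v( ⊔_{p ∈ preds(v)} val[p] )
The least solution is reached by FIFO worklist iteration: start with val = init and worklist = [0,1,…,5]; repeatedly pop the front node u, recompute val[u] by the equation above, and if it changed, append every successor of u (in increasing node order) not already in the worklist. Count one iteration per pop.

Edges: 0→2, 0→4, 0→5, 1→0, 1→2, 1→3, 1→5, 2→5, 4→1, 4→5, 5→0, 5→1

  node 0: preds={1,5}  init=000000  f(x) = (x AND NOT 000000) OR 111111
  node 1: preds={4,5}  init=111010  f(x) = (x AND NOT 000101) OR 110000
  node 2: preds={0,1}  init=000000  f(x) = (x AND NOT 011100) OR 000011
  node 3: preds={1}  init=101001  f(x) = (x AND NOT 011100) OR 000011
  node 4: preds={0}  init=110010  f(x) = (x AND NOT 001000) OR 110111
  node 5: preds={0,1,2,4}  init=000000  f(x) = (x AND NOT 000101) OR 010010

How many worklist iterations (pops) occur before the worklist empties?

Worklist (8 pops):
  #1 pop 0: in=111010 → 111111 (was 000000); enqueue []
  #2 pop 1: in=110010 → 111010 (no change)
  #3 pop 2: in=111111 → 100011 (was 000000); enqueue []
  #4 pop 3: in=111010 → 101011 (was 101001); enqueue []
  #5 pop 4: in=111111 → 110111 (was 110010); enqueue [1]
  #6 pop 5: in=111111 → 111010 (was 000000); enqueue [0]
  #7 pop 1: in=111111 → 111010 (no change)
  #8 pop 0: in=111010 → 111111 (no change)

Fixpoint:
  val[0] = 111111
  val[1] = 111010
  val[2] = 100011
  val[3] = 101011
  val[4] = 110111
  val[5] = 111010

8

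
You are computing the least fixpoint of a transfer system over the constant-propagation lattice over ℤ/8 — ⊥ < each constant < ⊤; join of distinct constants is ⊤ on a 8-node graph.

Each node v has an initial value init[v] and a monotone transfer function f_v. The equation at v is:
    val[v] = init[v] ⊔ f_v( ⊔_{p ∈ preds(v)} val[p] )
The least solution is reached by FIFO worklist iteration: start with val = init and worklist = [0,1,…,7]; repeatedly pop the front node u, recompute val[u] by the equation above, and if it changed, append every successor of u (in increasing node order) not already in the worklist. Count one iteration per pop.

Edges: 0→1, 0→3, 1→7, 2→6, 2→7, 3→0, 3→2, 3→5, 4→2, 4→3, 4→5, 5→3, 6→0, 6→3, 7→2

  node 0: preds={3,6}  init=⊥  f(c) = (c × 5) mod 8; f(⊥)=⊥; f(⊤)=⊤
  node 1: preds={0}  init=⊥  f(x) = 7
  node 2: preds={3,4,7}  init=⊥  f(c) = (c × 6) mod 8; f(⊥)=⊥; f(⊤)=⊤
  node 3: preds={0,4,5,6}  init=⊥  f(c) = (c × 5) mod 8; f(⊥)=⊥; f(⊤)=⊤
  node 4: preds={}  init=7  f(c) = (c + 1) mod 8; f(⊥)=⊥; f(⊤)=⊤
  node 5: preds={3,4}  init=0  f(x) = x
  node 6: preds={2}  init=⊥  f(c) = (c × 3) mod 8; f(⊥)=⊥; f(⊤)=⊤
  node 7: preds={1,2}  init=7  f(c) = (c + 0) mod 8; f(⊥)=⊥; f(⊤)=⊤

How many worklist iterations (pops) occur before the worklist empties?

Worklist (16 pops):
  #1 pop 0: in=⊥ → ⊥ (no change)
  #2 pop 1: in=⊥ → 7 (was ⊥); enqueue []
  #3 pop 2: in=7 → 2 (was ⊥); enqueue []
  #4 pop 3: in=⊤ → ⊤ (was ⊥); enqueue [0,2]
  #5 pop 4: in=⊥ → 7 (no change)
  #6 pop 5: in=⊤ → ⊤ (was 0); enqueue [3]
  #7 pop 6: in=2 → 6 (was ⊥); enqueue []
  #8 pop 7: in=⊤ → ⊤ (was 7); enqueue []
  #9 pop 0: in=⊤ → ⊤ (was ⊥); enqueue [1]
  #10 pop 2: in=⊤ → ⊤ (was 2); enqueue [6,7]
  #11 pop 3: in=⊤ → ⊤ (no change)
  #12 pop 1: in=⊤ → 7 (no change)
  #13 pop 6: in=⊤ → ⊤ (was 6); enqueue [0,3]
  #14 pop 7: in=⊤ → ⊤ (no change)
  #15 pop 0: in=⊤ → ⊤ (no change)
  #16 pop 3: in=⊤ → ⊤ (no change)

Fixpoint:
  val[0] = ⊤
  val[1] = 7
  val[2] = ⊤
  val[3] = ⊤
  val[4] = 7
  val[5] = ⊤
  val[6] = ⊤
  val[7] = ⊤

16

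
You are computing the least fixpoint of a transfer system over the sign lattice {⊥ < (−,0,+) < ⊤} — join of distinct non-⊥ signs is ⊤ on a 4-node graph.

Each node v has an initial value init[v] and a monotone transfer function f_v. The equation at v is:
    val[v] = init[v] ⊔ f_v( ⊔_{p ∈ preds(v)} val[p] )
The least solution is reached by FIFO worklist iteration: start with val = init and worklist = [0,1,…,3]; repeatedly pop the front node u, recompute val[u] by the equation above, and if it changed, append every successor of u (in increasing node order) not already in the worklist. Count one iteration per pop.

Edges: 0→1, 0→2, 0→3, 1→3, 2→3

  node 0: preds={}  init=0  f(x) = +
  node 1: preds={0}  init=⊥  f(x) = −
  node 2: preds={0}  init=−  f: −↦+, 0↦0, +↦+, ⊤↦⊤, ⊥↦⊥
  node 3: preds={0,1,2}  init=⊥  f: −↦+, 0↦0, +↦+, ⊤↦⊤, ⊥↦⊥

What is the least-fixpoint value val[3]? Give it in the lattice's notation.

Iteration log — 4 steps:
  step 1. node 0  ⊔preds=⊥  new=⊤  old=0  +wl: 
  step 2. node 1  ⊔preds=⊤  new=−  old=⊥  +wl: 
  step 3. node 2  ⊔preds=⊤  new=⊤  old=−  +wl: 
  step 4. node 3  ⊔preds=⊤  new=⊤  old=⊥  +wl: 

Least fixpoint reached:
  node 0: ⊤
  node 1: −
  node 2: ⊤
  node 3: ⊤

⊤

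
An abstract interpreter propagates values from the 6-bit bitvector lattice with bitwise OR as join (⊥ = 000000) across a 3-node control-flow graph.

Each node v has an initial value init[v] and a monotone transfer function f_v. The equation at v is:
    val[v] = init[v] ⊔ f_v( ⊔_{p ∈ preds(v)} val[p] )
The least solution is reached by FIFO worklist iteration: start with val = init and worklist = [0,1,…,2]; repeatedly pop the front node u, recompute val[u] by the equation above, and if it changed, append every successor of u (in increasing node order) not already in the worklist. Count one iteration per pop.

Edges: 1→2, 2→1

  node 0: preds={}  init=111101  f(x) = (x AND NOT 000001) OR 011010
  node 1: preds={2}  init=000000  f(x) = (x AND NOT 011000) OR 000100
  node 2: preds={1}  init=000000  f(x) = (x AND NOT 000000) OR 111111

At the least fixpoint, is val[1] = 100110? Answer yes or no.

Trace (5 dequeues):
  [1] u=0 | in 000000 | out 111111 | prev 111101 | push {}
  [2] u=1 | in 000000 | out 000100 | prev 000000 | push {}
  [3] u=2 | in 000100 | out 111111 | prev 000000 | push {1}
  [4] u=1 | in 111111 | out 100111 | prev 000100 | push {2}
  [5] u=2 | in 100111 | out 111111 | ==

Converged values:
  [0] 111111
  [1] 100111
  [2] 111111

no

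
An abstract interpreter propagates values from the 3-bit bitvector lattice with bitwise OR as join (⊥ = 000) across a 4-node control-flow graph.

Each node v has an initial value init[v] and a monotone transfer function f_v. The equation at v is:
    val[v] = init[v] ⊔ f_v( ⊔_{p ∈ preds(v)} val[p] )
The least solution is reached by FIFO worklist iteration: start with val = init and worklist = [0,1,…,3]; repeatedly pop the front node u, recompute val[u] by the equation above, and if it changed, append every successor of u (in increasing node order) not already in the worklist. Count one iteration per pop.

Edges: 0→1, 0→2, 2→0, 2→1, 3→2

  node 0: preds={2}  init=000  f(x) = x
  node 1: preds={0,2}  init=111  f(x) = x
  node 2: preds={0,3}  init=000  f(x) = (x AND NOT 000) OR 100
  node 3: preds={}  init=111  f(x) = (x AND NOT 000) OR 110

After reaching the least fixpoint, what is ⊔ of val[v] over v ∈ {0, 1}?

Iteration log — 7 steps:
  step 1. node 0  ⊔preds=000  new=000  stable
  step 2. node 1  ⊔preds=000  new=111  stable
  step 3. node 2  ⊔preds=111  new=111  old=000  +wl: 0,1
  step 4. node 3  ⊔preds=000  new=111  stable
  step 5. node 0  ⊔preds=111  new=111  old=000  +wl: 2
  step 6. node 1  ⊔preds=111  new=111  stable
  step 7. node 2  ⊔preds=111  new=111  stable

Least fixpoint reached:
  node 0: 111
  node 1: 111
  node 2: 111
  node 3: 111

111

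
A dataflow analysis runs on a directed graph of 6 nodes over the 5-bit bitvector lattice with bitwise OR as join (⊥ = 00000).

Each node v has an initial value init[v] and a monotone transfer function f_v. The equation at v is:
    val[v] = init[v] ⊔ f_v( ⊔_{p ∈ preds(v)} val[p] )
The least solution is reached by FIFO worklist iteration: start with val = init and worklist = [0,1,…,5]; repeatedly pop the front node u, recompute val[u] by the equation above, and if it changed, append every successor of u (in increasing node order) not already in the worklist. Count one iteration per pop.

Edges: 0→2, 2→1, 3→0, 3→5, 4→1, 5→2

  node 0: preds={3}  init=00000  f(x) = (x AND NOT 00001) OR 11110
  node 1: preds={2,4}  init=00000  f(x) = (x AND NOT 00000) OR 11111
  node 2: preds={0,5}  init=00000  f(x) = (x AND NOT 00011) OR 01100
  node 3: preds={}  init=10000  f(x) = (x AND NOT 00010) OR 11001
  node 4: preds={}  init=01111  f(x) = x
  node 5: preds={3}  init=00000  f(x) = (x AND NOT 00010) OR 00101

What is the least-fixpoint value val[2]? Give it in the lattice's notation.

Iteration log — 9 steps:
  step 1. node 0  ⊔preds=10000  new=11110  old=00000  +wl: 
  step 2. node 1  ⊔preds=01111  new=11111  old=00000  +wl: 
  step 3. node 2  ⊔preds=11110  new=11100  old=00000  +wl: 1
  step 4. node 3  ⊔preds=00000  new=11001  old=10000  +wl: 0
  step 5. node 4  ⊔preds=00000  new=01111  stable
  step 6. node 5  ⊔preds=11001  new=11101  old=00000  +wl: 2
  step 7. node 1  ⊔preds=11111  new=11111  stable
  step 8. node 0  ⊔preds=11001  new=11110  stable
  step 9. node 2  ⊔preds=11111  new=11100  stable

Least fixpoint reached:
  node 0: 11110
  node 1: 11111
  node 2: 11100
  node 3: 11001
  node 4: 01111
  node 5: 11101

11100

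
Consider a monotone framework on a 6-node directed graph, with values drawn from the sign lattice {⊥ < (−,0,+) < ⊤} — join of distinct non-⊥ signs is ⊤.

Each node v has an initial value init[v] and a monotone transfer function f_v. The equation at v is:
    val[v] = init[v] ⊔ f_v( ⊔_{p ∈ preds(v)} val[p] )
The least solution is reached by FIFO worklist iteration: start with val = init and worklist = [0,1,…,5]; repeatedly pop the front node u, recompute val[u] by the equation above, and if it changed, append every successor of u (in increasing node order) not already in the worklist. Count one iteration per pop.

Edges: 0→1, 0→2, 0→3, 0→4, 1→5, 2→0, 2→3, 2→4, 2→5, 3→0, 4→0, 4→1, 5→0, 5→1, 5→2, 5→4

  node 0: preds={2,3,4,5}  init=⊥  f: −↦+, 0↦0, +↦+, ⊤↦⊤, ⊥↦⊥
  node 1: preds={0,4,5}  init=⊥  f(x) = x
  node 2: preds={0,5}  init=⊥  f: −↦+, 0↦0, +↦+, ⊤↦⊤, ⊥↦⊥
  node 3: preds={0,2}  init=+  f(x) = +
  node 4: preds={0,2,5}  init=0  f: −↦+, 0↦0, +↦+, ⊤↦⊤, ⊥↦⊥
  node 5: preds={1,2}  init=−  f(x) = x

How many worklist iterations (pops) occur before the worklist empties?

Iteration log — 10 steps:
  step 1. node 0  ⊔preds=⊤  new=⊤  old=⊥  +wl: 
  step 2. node 1  ⊔preds=⊤  new=⊤  old=⊥  +wl: 
  step 3. node 2  ⊔preds=⊤  new=⊤  old=⊥  +wl: 0
  step 4. node 3  ⊔preds=⊤  new=+  stable
  step 5. node 4  ⊔preds=⊤  new=⊤  old=0  +wl: 1
  step 6. node 5  ⊔preds=⊤  new=⊤  old=−  +wl: 2,4
  step 7. node 0  ⊔preds=⊤  new=⊤  stable
  step 8. node 1  ⊔preds=⊤  new=⊤  stable
  step 9. node 2  ⊔preds=⊤  new=⊤  stable
  step 10. node 4  ⊔preds=⊤  new=⊤  stable

Least fixpoint reached:
  node 0: ⊤
  node 1: ⊤
  node 2: ⊤
  node 3: +
  node 4: ⊤
  node 5: ⊤

10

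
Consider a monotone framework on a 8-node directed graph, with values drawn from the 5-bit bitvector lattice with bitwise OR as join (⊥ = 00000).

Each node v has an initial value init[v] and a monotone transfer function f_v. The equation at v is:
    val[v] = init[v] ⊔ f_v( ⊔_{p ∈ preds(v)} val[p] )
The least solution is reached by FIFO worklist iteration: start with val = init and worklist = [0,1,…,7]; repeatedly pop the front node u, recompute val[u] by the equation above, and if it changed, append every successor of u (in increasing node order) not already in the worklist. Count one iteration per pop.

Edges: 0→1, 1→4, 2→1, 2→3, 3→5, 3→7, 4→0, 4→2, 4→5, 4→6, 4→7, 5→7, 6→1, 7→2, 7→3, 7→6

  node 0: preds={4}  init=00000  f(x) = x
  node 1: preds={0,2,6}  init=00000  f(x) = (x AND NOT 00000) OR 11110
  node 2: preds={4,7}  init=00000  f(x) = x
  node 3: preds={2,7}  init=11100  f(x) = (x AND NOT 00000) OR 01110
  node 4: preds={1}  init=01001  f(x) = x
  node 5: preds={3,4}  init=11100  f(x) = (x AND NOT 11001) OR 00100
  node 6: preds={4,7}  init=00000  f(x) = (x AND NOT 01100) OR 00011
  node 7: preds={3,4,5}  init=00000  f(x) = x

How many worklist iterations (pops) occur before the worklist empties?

14

Worklist (14 pops):
  #1 pop 0: in=01001 → 01001 (was 00000); enqueue []
  #2 pop 1: in=01001 → 11111 (was 00000); enqueue []
  #3 pop 2: in=01001 → 01001 (was 00000); enqueue [1]
  #4 pop 3: in=01001 → 11111 (was 11100); enqueue []
  #5 pop 4: in=11111 → 11111 (was 01001); enqueue [0,2]
  #6 pop 5: in=11111 → 11110 (was 11100); enqueue []
  #7 pop 6: in=11111 → 10011 (was 00000); enqueue []
  #8 pop 7: in=11111 → 11111 (was 00000); enqueue [3,6]
  #9 pop 1: in=11011 → 11111 (no change)
  #10 pop 0: in=11111 → 11111 (was 01001); enqueue [1]
  #11 pop 2: in=11111 → 11111 (was 01001); enqueue []
  #12 pop 3: in=11111 → 11111 (no change)
  #13 pop 6: in=11111 → 10011 (no change)
  #14 pop 1: in=11111 → 11111 (no change)

Fixpoint:
  val[0] = 11111
  val[1] = 11111
  val[2] = 11111
  val[3] = 11111
  val[4] = 11111
  val[5] = 11110
  val[6] = 10011
  val[7] = 11111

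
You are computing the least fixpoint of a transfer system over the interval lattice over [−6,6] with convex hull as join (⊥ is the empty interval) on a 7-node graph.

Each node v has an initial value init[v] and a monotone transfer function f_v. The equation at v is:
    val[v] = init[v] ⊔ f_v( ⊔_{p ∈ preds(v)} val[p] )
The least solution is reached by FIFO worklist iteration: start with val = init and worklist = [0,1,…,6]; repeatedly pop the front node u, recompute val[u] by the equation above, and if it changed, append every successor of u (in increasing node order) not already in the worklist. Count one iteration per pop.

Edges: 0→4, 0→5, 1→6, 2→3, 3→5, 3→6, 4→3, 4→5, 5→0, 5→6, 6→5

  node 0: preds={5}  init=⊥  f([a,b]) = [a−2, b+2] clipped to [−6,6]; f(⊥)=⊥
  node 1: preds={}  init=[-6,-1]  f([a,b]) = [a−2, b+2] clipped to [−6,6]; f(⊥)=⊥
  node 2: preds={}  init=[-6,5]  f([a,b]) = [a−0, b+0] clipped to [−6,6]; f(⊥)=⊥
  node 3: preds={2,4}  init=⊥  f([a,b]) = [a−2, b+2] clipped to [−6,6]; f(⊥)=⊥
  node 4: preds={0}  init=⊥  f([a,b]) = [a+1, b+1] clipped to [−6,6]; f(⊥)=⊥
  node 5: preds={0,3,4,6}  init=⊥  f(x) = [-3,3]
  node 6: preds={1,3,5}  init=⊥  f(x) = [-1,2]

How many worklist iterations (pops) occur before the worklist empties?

Iteration log — 12 steps:
  step 1. node 0  ⊔preds=⊥  new=⊥  stable
  step 2. node 1  ⊔preds=⊥  new=[-6,-1]  stable
  step 3. node 2  ⊔preds=⊥  new=[-6,5]  stable
  step 4. node 3  ⊔preds=[-6,5]  new=[-6,6]  old=⊥  +wl: 
  step 5. node 4  ⊔preds=⊥  new=⊥  stable
  step 6. node 5  ⊔preds=[-6,6]  new=[-3,3]  old=⊥  +wl: 0
  step 7. node 6  ⊔preds=[-6,6]  new=[-1,2]  old=⊥  +wl: 5
  step 8. node 0  ⊔preds=[-3,3]  new=[-5,5]  old=⊥  +wl: 4
  step 9. node 5  ⊔preds=[-6,6]  new=[-3,3]  stable
  step 10. node 4  ⊔preds=[-5,5]  new=[-4,6]  old=⊥  +wl: 3,5
  step 11. node 3  ⊔preds=[-6,6]  new=[-6,6]  stable
  step 12. node 5  ⊔preds=[-6,6]  new=[-3,3]  stable

Least fixpoint reached:
  node 0: [-5,5]
  node 1: [-6,-1]
  node 2: [-6,5]
  node 3: [-6,6]
  node 4: [-4,6]
  node 5: [-3,3]
  node 6: [-1,2]

12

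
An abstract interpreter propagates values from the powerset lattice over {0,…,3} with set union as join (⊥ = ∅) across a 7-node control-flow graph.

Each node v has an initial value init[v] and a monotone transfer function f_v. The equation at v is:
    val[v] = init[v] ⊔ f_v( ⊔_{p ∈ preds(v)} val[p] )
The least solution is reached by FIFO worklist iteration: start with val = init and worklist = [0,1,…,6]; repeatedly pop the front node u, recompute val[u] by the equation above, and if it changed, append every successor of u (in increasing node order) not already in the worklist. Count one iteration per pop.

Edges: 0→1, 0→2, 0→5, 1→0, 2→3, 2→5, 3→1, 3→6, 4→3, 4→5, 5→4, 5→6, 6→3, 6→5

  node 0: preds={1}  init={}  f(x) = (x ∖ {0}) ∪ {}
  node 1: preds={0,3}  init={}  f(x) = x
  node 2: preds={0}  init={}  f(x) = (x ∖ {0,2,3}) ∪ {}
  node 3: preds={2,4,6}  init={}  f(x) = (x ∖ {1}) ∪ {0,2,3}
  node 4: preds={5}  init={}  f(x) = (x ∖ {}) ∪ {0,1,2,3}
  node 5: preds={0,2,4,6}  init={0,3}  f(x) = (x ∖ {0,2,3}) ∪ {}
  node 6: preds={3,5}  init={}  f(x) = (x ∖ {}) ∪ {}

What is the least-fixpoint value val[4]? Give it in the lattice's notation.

Trace (15 dequeues):
  [1] u=0 | in {} | out {} | ==
  [2] u=1 | in {} | out {} | ==
  [3] u=2 | in {} | out {} | ==
  [4] u=3 | in {} | out {0,2,3} | prev {} | push {1}
  [5] u=4 | in {0,3} | out {0,1,2,3} | prev {} | push {3}
  [6] u=5 | in {0,1,2,3} | out {0,1,3} | prev {0,3} | push {4}
  [7] u=6 | in {0,1,2,3} | out {0,1,2,3} | prev {} | push {5}
  [8] u=1 | in {0,2,3} | out {0,2,3} | prev {} | push {0}
  [9] u=3 | in {0,1,2,3} | out {0,2,3} | ==
  [10] u=4 | in {0,1,3} | out {0,1,2,3} | ==
  [11] u=5 | in {0,1,2,3} | out {0,1,3} | ==
  [12] u=0 | in {0,2,3} | out {2,3} | prev {} | push {1,2,5}
  [13] u=1 | in {0,2,3} | out {0,2,3} | ==
  [14] u=2 | in {2,3} | out {} | ==
  [15] u=5 | in {0,1,2,3} | out {0,1,3} | ==

Converged values:
  [0] {2,3}
  [1] {0,2,3}
  [2] {}
  [3] {0,2,3}
  [4] {0,1,2,3}
  [5] {0,1,3}
  [6] {0,1,2,3}

{0,1,2,3}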